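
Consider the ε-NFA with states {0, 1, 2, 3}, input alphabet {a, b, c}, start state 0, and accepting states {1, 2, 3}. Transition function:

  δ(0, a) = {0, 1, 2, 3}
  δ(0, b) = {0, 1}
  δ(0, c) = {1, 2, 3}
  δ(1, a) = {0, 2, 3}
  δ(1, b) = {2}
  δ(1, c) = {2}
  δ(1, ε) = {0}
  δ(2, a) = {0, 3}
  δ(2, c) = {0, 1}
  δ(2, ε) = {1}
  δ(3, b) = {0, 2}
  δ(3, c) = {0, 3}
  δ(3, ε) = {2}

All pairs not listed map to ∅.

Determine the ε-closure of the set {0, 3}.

{0, 1, 2, 3}

Begin with {0, 3}.
3 →ε {2}; add 2.
2 →ε {1}; add 1.
ε-closure = {0, 1, 2, 3}.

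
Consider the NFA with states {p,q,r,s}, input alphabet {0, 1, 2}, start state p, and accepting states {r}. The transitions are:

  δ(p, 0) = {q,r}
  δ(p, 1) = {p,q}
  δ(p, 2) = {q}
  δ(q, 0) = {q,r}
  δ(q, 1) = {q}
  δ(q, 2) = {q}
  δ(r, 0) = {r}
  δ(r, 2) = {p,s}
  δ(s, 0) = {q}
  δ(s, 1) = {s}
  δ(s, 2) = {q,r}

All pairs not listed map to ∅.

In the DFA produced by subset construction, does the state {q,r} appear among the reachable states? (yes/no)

yes

Start state of the DFA: {p}.
{p} --0--> {q,r}  [new]
{p} --1--> {p,q}  [new]
{p} --2--> {q}  [new]
{q,r} --0--> {q,r}  [seen]
{q,r} --1--> {q}  [seen]
{q,r} --2--> {p,q,s}  [new]
{p,q} --0--> {q,r}  [seen]
{p,q} --1--> {p,q}  [seen]
{p,q} --2--> {q}  [seen]
{q} --0--> {q,r}  [seen]
{q} --1--> {q}  [seen]
{q} --2--> {q}  [seen]
{p,q,s} --0--> {q,r}  [seen]
{p,q,s} --1--> {p,q,s}  [seen]
{p,q,s} --2--> {q,r}  [seen]
Reachable DFA states: {p}, {q,r}, {p,q}, {q}, {p,q,s}.
{q,r} is among them.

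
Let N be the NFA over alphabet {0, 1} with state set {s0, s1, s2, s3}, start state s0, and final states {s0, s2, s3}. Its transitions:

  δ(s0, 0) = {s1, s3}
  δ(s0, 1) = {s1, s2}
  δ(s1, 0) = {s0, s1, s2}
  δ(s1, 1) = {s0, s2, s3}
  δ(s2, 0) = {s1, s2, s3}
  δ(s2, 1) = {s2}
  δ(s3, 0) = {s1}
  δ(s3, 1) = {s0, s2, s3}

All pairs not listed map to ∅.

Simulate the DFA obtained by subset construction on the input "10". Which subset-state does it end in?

Start: {s0}.
δ(s0,1) = {s1, s2}.
Union: {s1, s2}.
After 1: {s1, s2}.
δ(s1,0) = {s0, s1, s2}; δ(s2,0) = {s1, s2, s3}.
Union: {s0, s1, s2, s3}.
After 0: {s0, s1, s2, s3}.

{s0, s1, s2, s3}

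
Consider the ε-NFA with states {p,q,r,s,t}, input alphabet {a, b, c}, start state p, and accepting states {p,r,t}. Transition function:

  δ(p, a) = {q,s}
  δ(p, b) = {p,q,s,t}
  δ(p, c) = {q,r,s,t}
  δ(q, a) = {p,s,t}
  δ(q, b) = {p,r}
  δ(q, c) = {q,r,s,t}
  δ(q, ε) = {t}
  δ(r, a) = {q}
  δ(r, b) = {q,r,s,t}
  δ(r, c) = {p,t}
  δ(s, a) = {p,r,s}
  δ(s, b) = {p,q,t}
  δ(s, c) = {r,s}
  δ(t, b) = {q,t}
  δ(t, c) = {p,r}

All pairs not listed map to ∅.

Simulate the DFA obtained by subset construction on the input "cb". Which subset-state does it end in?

{p,q,r,s,t}

Start: {p}.
δ(p,c) = {q,r,s,t}.
Union: {q,r,s,t}.
After c: {q,r,s,t}.
δ(q,b) = {p,r}; δ(r,b) = {q,r,s,t}; δ(s,b) = {p,q,t}; δ(t,b) = {q,t}.
Union: {p,q,r,s,t}.
After b: {p,q,r,s,t}.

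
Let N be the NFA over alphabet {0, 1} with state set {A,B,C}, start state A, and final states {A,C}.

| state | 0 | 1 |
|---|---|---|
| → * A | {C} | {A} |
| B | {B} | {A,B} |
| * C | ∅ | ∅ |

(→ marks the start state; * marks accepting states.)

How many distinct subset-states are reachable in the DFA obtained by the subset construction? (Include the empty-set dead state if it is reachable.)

3

Start state of the DFA: {A}.
{A} --0--> {C}  [new]
{A} --1--> {A}  [seen]
{C} --0--> ∅  [new]
{C} --1--> ∅  [seen]
∅ --0--> ∅  [seen]
∅ --1--> ∅  [seen]
Reachable DFA states: {A}, {C}, ∅.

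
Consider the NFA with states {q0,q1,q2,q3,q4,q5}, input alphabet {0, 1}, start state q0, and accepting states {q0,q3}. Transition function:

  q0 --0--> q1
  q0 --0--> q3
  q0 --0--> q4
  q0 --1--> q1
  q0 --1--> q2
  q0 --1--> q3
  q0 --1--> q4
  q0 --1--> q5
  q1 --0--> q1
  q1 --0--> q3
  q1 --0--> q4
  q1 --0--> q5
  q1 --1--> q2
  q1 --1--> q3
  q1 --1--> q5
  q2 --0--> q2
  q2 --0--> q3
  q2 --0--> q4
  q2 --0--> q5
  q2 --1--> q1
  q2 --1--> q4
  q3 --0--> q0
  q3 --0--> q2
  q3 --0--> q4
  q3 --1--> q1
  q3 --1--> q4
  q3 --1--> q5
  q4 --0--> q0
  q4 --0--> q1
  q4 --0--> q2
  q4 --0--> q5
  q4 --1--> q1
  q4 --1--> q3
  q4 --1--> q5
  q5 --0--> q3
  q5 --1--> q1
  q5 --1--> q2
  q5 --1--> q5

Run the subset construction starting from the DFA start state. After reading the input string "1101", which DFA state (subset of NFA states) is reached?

{q1,q2,q3,q4,q5}

Start: {q0}.
δ(q0,1) = {q1,q2,q3,q4,q5}.
Union: {q1,q2,q3,q4,q5}.
After 1: {q1,q2,q3,q4,q5}.
δ(q1,1) = {q2,q3,q5}; δ(q2,1) = {q1,q4}; δ(q3,1) = {q1,q4,q5}; δ(q4,1) = {q1,q3,q5}; δ(q5,1) = {q1,q2,q5}.
Union: {q1,q2,q3,q4,q5}.
After 1: {q1,q2,q3,q4,q5}.
δ(q1,0) = {q1,q3,q4,q5}; δ(q2,0) = {q2,q3,q4,q5}; δ(q3,0) = {q0,q2,q4}; δ(q4,0) = {q0,q1,q2,q5}; δ(q5,0) = {q3}.
Union: {q0,q1,q2,q3,q4,q5}.
After 0: {q0,q1,q2,q3,q4,q5}.
δ(q0,1) = {q1,q2,q3,q4,q5}; δ(q1,1) = {q2,q3,q5}; δ(q2,1) = {q1,q4}; δ(q3,1) = {q1,q4,q5}; δ(q4,1) = {q1,q3,q5}; δ(q5,1) = {q1,q2,q5}.
Union: {q1,q2,q3,q4,q5}.
After 1: {q1,q2,q3,q4,q5}.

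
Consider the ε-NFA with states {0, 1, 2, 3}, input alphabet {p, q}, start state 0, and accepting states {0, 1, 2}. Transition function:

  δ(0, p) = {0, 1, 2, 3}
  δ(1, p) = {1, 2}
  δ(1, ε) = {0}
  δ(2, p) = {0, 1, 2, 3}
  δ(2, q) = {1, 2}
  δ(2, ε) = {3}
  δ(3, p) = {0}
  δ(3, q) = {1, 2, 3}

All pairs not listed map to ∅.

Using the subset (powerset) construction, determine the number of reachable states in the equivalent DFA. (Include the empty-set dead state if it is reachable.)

3

Start state of the DFA: {0} (ε-closure of the NFA start).
{0} --p--> {0, 1, 2, 3}  [new]
{0} --q--> ∅  [new]
{0, 1, 2, 3} --p--> {0, 1, 2, 3}  [seen]
{0, 1, 2, 3} --q--> {0, 1, 2, 3}  [seen]
∅ --p--> ∅  [seen]
∅ --q--> ∅  [seen]
Reachable DFA states: {0}, {0, 1, 2, 3}, ∅.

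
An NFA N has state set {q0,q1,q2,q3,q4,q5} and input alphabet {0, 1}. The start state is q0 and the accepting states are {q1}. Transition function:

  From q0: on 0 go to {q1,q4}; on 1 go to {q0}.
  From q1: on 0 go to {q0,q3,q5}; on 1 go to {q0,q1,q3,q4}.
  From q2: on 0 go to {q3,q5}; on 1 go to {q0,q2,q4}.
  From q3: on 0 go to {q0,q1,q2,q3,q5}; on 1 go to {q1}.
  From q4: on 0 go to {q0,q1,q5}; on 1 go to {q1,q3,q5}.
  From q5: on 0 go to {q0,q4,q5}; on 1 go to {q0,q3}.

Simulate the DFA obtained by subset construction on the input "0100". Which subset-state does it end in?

Start: {q0}.
δ(q0,0) = {q1,q4}.
Union: {q1,q4}.
After 0: {q1,q4}.
δ(q1,1) = {q0,q1,q3,q4}; δ(q4,1) = {q1,q3,q5}.
Union: {q0,q1,q3,q4,q5}.
After 1: {q0,q1,q3,q4,q5}.
δ(q0,0) = {q1,q4}; δ(q1,0) = {q0,q3,q5}; δ(q3,0) = {q0,q1,q2,q3,q5}; δ(q4,0) = {q0,q1,q5}; δ(q5,0) = {q0,q4,q5}.
Union: {q0,q1,q2,q3,q4,q5}.
After 0: {q0,q1,q2,q3,q4,q5}.
δ(q0,0) = {q1,q4}; δ(q1,0) = {q0,q3,q5}; δ(q2,0) = {q3,q5}; δ(q3,0) = {q0,q1,q2,q3,q5}; δ(q4,0) = {q0,q1,q5}; δ(q5,0) = {q0,q4,q5}.
Union: {q0,q1,q2,q3,q4,q5}.
After 0: {q0,q1,q2,q3,q4,q5}.

{q0,q1,q2,q3,q4,q5}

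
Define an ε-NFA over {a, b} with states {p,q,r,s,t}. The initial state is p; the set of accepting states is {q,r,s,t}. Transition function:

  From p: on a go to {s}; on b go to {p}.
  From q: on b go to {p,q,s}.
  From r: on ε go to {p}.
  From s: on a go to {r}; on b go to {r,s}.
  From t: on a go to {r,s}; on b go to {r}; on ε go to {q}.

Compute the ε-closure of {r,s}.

Begin with {r,s}.
r →ε {p}; add p.
ε-closure = {p,r,s}.

{p,r,s}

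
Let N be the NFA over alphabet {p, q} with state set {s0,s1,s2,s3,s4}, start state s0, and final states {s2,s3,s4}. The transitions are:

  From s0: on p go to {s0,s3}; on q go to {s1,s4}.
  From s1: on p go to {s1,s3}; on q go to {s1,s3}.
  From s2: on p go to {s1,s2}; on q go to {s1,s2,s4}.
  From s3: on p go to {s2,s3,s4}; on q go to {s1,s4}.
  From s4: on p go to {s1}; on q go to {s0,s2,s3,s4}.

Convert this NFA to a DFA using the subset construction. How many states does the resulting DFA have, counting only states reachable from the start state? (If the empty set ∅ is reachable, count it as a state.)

Start state of the DFA: {s0}.
{s0} --p--> {s0,s3}  [new]
{s0} --q--> {s1,s4}  [new]
{s0,s3} --p--> {s0,s2,s3,s4}  [new]
{s0,s3} --q--> {s1,s4}  [seen]
{s1,s4} --p--> {s1,s3}  [new]
{s1,s4} --q--> {s0,s1,s2,s3,s4}  [new]
{s0,s2,s3,s4} --p--> {s0,s1,s2,s3,s4}  [seen]
{s0,s2,s3,s4} --q--> {s0,s1,s2,s3,s4}  [seen]
{s1,s3} --p--> {s1,s2,s3,s4}  [new]
{s1,s3} --q--> {s1,s3,s4}  [new]
{s0,s1,s2,s3,s4} --p--> {s0,s1,s2,s3,s4}  [seen]
{s0,s1,s2,s3,s4} --q--> {s0,s1,s2,s3,s4}  [seen]
{s1,s2,s3,s4} --p--> {s1,s2,s3,s4}  [seen]
{s1,s2,s3,s4} --q--> {s0,s1,s2,s3,s4}  [seen]
{s1,s3,s4} --p--> {s1,s2,s3,s4}  [seen]
{s1,s3,s4} --q--> {s0,s1,s2,s3,s4}  [seen]
Reachable DFA states: {s0}, {s0,s3}, {s1,s4}, {s0,s2,s3,s4}, {s1,s3}, {s0,s1,s2,s3,s4}, {s1,s2,s3,s4}, {s1,s3,s4}.

8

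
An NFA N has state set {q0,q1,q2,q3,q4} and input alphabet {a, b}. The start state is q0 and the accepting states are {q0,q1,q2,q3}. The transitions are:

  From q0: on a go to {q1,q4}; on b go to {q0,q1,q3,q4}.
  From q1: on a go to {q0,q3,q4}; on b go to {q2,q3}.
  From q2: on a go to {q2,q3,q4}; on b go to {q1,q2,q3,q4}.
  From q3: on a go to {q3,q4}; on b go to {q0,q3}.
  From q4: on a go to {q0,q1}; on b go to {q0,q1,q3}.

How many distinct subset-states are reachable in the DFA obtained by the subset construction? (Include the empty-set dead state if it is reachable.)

5

Start state of the DFA: {q0}.
{q0} --a--> {q1,q4}  [new]
{q0} --b--> {q0,q1,q3,q4}  [new]
{q1,q4} --a--> {q0,q1,q3,q4}  [seen]
{q1,q4} --b--> {q0,q1,q2,q3}  [new]
{q0,q1,q3,q4} --a--> {q0,q1,q3,q4}  [seen]
{q0,q1,q3,q4} --b--> {q0,q1,q2,q3,q4}  [new]
{q0,q1,q2,q3} --a--> {q0,q1,q2,q3,q4}  [seen]
{q0,q1,q2,q3} --b--> {q0,q1,q2,q3,q4}  [seen]
{q0,q1,q2,q3,q4} --a--> {q0,q1,q2,q3,q4}  [seen]
{q0,q1,q2,q3,q4} --b--> {q0,q1,q2,q3,q4}  [seen]
Reachable DFA states: {q0}, {q1,q4}, {q0,q1,q3,q4}, {q0,q1,q2,q3}, {q0,q1,q2,q3,q4}.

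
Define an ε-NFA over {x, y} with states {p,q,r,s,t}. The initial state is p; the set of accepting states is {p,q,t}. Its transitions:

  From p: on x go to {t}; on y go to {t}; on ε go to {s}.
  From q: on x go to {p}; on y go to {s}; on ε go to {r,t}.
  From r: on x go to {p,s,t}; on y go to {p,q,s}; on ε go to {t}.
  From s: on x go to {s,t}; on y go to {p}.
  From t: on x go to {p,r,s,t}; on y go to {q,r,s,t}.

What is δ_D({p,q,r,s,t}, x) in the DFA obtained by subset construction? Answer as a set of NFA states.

δ(p,x) = {t}; δ(q,x) = {p}; δ(r,x) = {p,s,t}; δ(s,x) = {s,t}; δ(t,x) = {p,r,s,t}.
Union: {p,r,s,t}.

{p,r,s,t}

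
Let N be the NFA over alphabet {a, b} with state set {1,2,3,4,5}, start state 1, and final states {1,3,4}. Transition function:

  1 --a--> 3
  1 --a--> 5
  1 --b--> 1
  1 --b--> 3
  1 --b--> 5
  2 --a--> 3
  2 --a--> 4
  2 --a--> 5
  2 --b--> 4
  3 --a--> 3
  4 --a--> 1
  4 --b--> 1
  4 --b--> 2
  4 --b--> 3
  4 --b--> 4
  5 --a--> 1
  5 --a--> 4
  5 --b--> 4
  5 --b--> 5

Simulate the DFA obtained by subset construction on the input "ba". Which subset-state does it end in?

Start: {1}.
δ(1,b) = {1,3,5}.
Union: {1,3,5}.
After b: {1,3,5}.
δ(1,a) = {3,5}; δ(3,a) = {3}; δ(5,a) = {1,4}.
Union: {1,3,4,5}.
After a: {1,3,4,5}.

{1,3,4,5}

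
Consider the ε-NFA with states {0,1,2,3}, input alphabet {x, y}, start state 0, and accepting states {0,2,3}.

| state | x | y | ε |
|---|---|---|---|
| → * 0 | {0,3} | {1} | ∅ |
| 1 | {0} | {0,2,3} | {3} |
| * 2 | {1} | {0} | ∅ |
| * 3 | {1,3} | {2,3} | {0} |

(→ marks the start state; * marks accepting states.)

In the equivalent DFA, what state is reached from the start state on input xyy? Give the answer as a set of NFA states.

{0,1,2,3}

Start: {0}.
δ(0,x) = {0,3}.
Union: {0,3}.
After x: {0,3}.
δ(0,y) = {1}; δ(3,y) = {2,3}.
Union: {1,2,3}.
ε-closure gives {0,1,2,3}.
After y: {0,1,2,3}.
δ(0,y) = {1}; δ(1,y) = {0,2,3}; δ(2,y) = {0}; δ(3,y) = {2,3}.
Union: {0,1,2,3}.
After y: {0,1,2,3}.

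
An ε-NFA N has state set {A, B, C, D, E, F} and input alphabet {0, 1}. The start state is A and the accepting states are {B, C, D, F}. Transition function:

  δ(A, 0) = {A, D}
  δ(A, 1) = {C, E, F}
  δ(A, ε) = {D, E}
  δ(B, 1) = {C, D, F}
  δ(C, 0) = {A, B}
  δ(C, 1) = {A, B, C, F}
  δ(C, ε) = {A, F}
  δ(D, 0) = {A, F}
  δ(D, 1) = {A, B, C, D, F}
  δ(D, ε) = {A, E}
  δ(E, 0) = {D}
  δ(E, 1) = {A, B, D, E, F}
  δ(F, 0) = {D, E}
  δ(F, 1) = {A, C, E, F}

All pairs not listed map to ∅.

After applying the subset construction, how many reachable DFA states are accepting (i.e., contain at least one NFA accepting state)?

4

Start state of the DFA: {A, D, E} (ε-closure of the NFA start).
{A, D, E} --0--> {A, D, E, F}  [new]
{A, D, E} --1--> {A, B, C, D, E, F}  [new]
{A, D, E, F} --0--> {A, D, E, F}  [seen]
{A, D, E, F} --1--> {A, B, C, D, E, F}  [seen]
{A, B, C, D, E, F} --0--> {A, B, D, E, F}  [new]
{A, B, C, D, E, F} --1--> {A, B, C, D, E, F}  [seen]
{A, B, D, E, F} --0--> {A, D, E, F}  [seen]
{A, B, D, E, F} --1--> {A, B, C, D, E, F}  [seen]
Reachable DFA states: {A, D, E}, {A, D, E, F}, {A, B, C, D, E, F}, {A, B, D, E, F}.
Accepting DFA states (contain an NFA accepting state): {A, D, E}, {A, D, E, F}, {A, B, C, D, E, F}, {A, B, D, E, F}.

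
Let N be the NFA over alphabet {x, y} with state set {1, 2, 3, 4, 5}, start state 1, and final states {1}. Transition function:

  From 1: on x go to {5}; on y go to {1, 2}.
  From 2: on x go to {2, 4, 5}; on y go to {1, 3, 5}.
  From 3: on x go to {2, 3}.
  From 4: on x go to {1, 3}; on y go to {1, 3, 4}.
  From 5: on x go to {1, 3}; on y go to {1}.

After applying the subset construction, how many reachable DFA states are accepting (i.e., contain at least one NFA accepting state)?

Start state of the DFA: {1}.
{1} --x--> {5}  [new]
{1} --y--> {1, 2}  [new]
{5} --x--> {1, 3}  [new]
{5} --y--> {1}  [seen]
{1, 2} --x--> {2, 4, 5}  [new]
{1, 2} --y--> {1, 2, 3, 5}  [new]
{1, 3} --x--> {2, 3, 5}  [new]
{1, 3} --y--> {1, 2}  [seen]
{2, 4, 5} --x--> {1, 2, 3, 4, 5}  [new]
{2, 4, 5} --y--> {1, 3, 4, 5}  [new]
{1, 2, 3, 5} --x--> {1, 2, 3, 4, 5}  [seen]
{1, 2, 3, 5} --y--> {1, 2, 3, 5}  [seen]
{2, 3, 5} --x--> {1, 2, 3, 4, 5}  [seen]
{2, 3, 5} --y--> {1, 3, 5}  [new]
{1, 2, 3, 4, 5} --x--> {1, 2, 3, 4, 5}  [seen]
{1, 2, 3, 4, 5} --y--> {1, 2, 3, 4, 5}  [seen]
{1, 3, 4, 5} --x--> {1, 2, 3, 5}  [seen]
{1, 3, 4, 5} --y--> {1, 2, 3, 4}  [new]
{1, 3, 5} --x--> {1, 2, 3, 5}  [seen]
{1, 3, 5} --y--> {1, 2}  [seen]
{1, 2, 3, 4} --x--> {1, 2, 3, 4, 5}  [seen]
{1, 2, 3, 4} --y--> {1, 2, 3, 4, 5}  [seen]
Reachable DFA states: {1}, {5}, {1, 2}, {1, 3}, {2, 4, 5}, {1, 2, 3, 5}, {2, 3, 5}, {1, 2, 3, 4, 5}, {1, 3, 4, 5}, {1, 3, 5}, {1, 2, 3, 4}.
Accepting DFA states (contain an NFA accepting state): {1}, {1, 2}, {1, 3}, {1, 2, 3, 5}, {1, 2, 3, 4, 5}, {1, 3, 4, 5}, {1, 3, 5}, {1, 2, 3, 4}.

8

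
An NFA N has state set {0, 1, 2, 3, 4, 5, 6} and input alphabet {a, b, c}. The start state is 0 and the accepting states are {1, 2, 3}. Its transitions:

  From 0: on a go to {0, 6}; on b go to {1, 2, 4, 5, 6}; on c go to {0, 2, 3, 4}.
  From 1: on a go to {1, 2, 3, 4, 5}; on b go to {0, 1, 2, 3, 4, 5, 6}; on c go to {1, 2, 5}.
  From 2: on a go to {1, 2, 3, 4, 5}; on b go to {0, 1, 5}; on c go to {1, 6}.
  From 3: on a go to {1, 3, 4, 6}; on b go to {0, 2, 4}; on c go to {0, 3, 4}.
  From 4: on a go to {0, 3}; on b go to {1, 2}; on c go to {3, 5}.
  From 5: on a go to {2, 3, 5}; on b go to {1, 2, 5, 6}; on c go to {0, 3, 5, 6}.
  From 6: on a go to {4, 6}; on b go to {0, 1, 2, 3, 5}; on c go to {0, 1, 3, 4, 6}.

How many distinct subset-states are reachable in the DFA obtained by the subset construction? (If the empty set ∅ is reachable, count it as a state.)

Start state of the DFA: {0}.
{0} --a--> {0, 6}  [new]
{0} --b--> {1, 2, 4, 5, 6}  [new]
{0} --c--> {0, 2, 3, 4}  [new]
{0, 6} --a--> {0, 4, 6}  [new]
{0, 6} --b--> {0, 1, 2, 3, 4, 5, 6}  [new]
{0, 6} --c--> {0, 1, 2, 3, 4, 6}  [new]
{1, 2, 4, 5, 6} --a--> {0, 1, 2, 3, 4, 5, 6}  [seen]
{1, 2, 4, 5, 6} --b--> {0, 1, 2, 3, 4, 5, 6}  [seen]
{1, 2, 4, 5, 6} --c--> {0, 1, 2, 3, 4, 5, 6}  [seen]
{0, 2, 3, 4} --a--> {0, 1, 2, 3, 4, 5, 6}  [seen]
{0, 2, 3, 4} --b--> {0, 1, 2, 4, 5, 6}  [new]
{0, 2, 3, 4} --c--> {0, 1, 2, 3, 4, 5, 6}  [seen]
{0, 4, 6} --a--> {0, 3, 4, 6}  [new]
{0, 4, 6} --b--> {0, 1, 2, 3, 4, 5, 6}  [seen]
{0, 4, 6} --c--> {0, 1, 2, 3, 4, 5, 6}  [seen]
{0, 1, 2, 3, 4, 5, 6} --a--> {0, 1, 2, 3, 4, 5, 6}  [seen]
{0, 1, 2, 3, 4, 5, 6} --b--> {0, 1, 2, 3, 4, 5, 6}  [seen]
{0, 1, 2, 3, 4, 5, 6} --c--> {0, 1, 2, 3, 4, 5, 6}  [seen]
{0, 1, 2, 3, 4, 6} --a--> {0, 1, 2, 3, 4, 5, 6}  [seen]
{0, 1, 2, 3, 4, 6} --b--> {0, 1, 2, 3, 4, 5, 6}  [seen]
{0, 1, 2, 3, 4, 6} --c--> {0, 1, 2, 3, 4, 5, 6}  [seen]
{0, 1, 2, 4, 5, 6} --a--> {0, 1, 2, 3, 4, 5, 6}  [seen]
{0, 1, 2, 4, 5, 6} --b--> {0, 1, 2, 3, 4, 5, 6}  [seen]
{0, 1, 2, 4, 5, 6} --c--> {0, 1, 2, 3, 4, 5, 6}  [seen]
{0, 3, 4, 6} --a--> {0, 1, 3, 4, 6}  [new]
{0, 3, 4, 6} --b--> {0, 1, 2, 3, 4, 5, 6}  [seen]
{0, 3, 4, 6} --c--> {0, 1, 2, 3, 4, 5, 6}  [seen]
{0, 1, 3, 4, 6} --a--> {0, 1, 2, 3, 4, 5, 6}  [seen]
{0, 1, 3, 4, 6} --b--> {0, 1, 2, 3, 4, 5, 6}  [seen]
{0, 1, 3, 4, 6} --c--> {0, 1, 2, 3, 4, 5, 6}  [seen]
Reachable DFA states: {0}, {0, 6}, {1, 2, 4, 5, 6}, {0, 2, 3, 4}, {0, 4, 6}, {0, 1, 2, 3, 4, 5, 6}, {0, 1, 2, 3, 4, 6}, {0, 1, 2, 4, 5, 6}, {0, 3, 4, 6}, {0, 1, 3, 4, 6}.

10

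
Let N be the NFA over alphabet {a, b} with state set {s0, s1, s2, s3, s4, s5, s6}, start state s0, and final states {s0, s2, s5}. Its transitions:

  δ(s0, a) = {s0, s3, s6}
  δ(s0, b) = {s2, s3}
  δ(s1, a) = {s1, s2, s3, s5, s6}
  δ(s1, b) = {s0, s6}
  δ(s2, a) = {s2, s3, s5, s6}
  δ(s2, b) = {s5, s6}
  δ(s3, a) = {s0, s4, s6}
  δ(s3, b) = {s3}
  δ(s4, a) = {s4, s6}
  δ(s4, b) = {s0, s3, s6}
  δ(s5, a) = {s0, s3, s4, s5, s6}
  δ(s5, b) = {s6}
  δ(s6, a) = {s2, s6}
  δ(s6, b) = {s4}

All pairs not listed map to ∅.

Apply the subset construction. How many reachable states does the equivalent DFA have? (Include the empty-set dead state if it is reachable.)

Start state of the DFA: {s0}.
{s0} --a--> {s0, s3, s6}  [new]
{s0} --b--> {s2, s3}  [new]
{s0, s3, s6} --a--> {s0, s2, s3, s4, s6}  [new]
{s0, s3, s6} --b--> {s2, s3, s4}  [new]
{s2, s3} --a--> {s0, s2, s3, s4, s5, s6}  [new]
{s2, s3} --b--> {s3, s5, s6}  [new]
{s0, s2, s3, s4, s6} --a--> {s0, s2, s3, s4, s5, s6}  [seen]
{s0, s2, s3, s4, s6} --b--> {s0, s2, s3, s4, s5, s6}  [seen]
{s2, s3, s4} --a--> {s0, s2, s3, s4, s5, s6}  [seen]
{s2, s3, s4} --b--> {s0, s3, s5, s6}  [new]
{s0, s2, s3, s4, s5, s6} --a--> {s0, s2, s3, s4, s5, s6}  [seen]
{s0, s2, s3, s4, s5, s6} --b--> {s0, s2, s3, s4, s5, s6}  [seen]
{s3, s5, s6} --a--> {s0, s2, s3, s4, s5, s6}  [seen]
{s3, s5, s6} --b--> {s3, s4, s6}  [new]
{s0, s3, s5, s6} --a--> {s0, s2, s3, s4, s5, s6}  [seen]
{s0, s3, s5, s6} --b--> {s2, s3, s4, s6}  [new]
{s3, s4, s6} --a--> {s0, s2, s4, s6}  [new]
{s3, s4, s6} --b--> {s0, s3, s4, s6}  [new]
{s2, s3, s4, s6} --a--> {s0, s2, s3, s4, s5, s6}  [seen]
{s2, s3, s4, s6} --b--> {s0, s3, s4, s5, s6}  [new]
{s0, s2, s4, s6} --a--> {s0, s2, s3, s4, s5, s6}  [seen]
{s0, s2, s4, s6} --b--> {s0, s2, s3, s4, s5, s6}  [seen]
{s0, s3, s4, s6} --a--> {s0, s2, s3, s4, s6}  [seen]
{s0, s3, s4, s6} --b--> {s0, s2, s3, s4, s6}  [seen]
{s0, s3, s4, s5, s6} --a--> {s0, s2, s3, s4, s5, s6}  [seen]
{s0, s3, s4, s5, s6} --b--> {s0, s2, s3, s4, s6}  [seen]
Reachable DFA states: {s0}, {s0, s3, s6}, {s2, s3}, {s0, s2, s3, s4, s6}, {s2, s3, s4}, {s0, s2, s3, s4, s5, s6}, {s3, s5, s6}, {s0, s3, s5, s6}, {s3, s4, s6}, {s2, s3, s4, s6}, {s0, s2, s4, s6}, {s0, s3, s4, s6}, {s0, s3, s4, s5, s6}.

13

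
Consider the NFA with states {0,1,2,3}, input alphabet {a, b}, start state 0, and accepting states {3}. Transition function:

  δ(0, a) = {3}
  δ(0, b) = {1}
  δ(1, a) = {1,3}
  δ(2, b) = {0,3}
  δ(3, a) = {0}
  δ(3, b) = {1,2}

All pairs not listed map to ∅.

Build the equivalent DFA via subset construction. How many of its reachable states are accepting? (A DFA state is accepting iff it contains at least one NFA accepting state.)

Start state of the DFA: {0}.
{0} --a--> {3}  [new]
{0} --b--> {1}  [new]
{3} --a--> {0}  [seen]
{3} --b--> {1,2}  [new]
{1} --a--> {1,3}  [new]
{1} --b--> ∅  [new]
{1,2} --a--> {1,3}  [seen]
{1,2} --b--> {0,3}  [new]
{1,3} --a--> {0,1,3}  [new]
{1,3} --b--> {1,2}  [seen]
∅ --a--> ∅  [seen]
∅ --b--> ∅  [seen]
{0,3} --a--> {0,3}  [seen]
{0,3} --b--> {1,2}  [seen]
{0,1,3} --a--> {0,1,3}  [seen]
{0,1,3} --b--> {1,2}  [seen]
Reachable DFA states: {0}, {3}, {1}, {1,2}, {1,3}, ∅, {0,3}, {0,1,3}.
Accepting DFA states (contain an NFA accepting state): {3}, {1,3}, {0,3}, {0,1,3}.

4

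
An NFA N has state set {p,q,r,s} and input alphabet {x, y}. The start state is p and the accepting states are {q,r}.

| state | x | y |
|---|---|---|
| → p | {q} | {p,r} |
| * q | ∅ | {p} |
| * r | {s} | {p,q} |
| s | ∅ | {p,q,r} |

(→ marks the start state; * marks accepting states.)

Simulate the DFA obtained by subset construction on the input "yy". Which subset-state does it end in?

Start: {p}.
δ(p,y) = {p,r}.
Union: {p,r}.
After y: {p,r}.
δ(p,y) = {p,r}; δ(r,y) = {p,q}.
Union: {p,q,r}.
After y: {p,q,r}.

{p,q,r}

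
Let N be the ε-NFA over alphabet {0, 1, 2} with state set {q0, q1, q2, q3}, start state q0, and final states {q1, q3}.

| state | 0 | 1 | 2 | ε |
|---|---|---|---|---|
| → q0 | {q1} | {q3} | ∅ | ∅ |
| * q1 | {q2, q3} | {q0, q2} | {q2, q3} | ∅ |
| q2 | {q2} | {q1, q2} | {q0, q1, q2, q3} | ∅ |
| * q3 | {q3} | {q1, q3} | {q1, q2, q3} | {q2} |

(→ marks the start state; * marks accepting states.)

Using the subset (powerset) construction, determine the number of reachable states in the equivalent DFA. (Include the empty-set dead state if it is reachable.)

Start state of the DFA: {q0} (ε-closure of the NFA start).
{q0} --0--> {q1}  [new]
{q0} --1--> {q2, q3}  [new]
{q0} --2--> ∅  [new]
{q1} --0--> {q2, q3}  [seen]
{q1} --1--> {q0, q2}  [new]
{q1} --2--> {q2, q3}  [seen]
{q2, q3} --0--> {q2, q3}  [seen]
{q2, q3} --1--> {q1, q2, q3}  [new]
{q2, q3} --2--> {q0, q1, q2, q3}  [new]
∅ --0--> ∅  [seen]
∅ --1--> ∅  [seen]
∅ --2--> ∅  [seen]
{q0, q2} --0--> {q1, q2}  [new]
{q0, q2} --1--> {q1, q2, q3}  [seen]
{q0, q2} --2--> {q0, q1, q2, q3}  [seen]
{q1, q2, q3} --0--> {q2, q3}  [seen]
{q1, q2, q3} --1--> {q0, q1, q2, q3}  [seen]
{q1, q2, q3} --2--> {q0, q1, q2, q3}  [seen]
{q0, q1, q2, q3} --0--> {q1, q2, q3}  [seen]
{q0, q1, q2, q3} --1--> {q0, q1, q2, q3}  [seen]
{q0, q1, q2, q3} --2--> {q0, q1, q2, q3}  [seen]
{q1, q2} --0--> {q2, q3}  [seen]
{q1, q2} --1--> {q0, q1, q2}  [new]
{q1, q2} --2--> {q0, q1, q2, q3}  [seen]
{q0, q1, q2} --0--> {q1, q2, q3}  [seen]
{q0, q1, q2} --1--> {q0, q1, q2, q3}  [seen]
{q0, q1, q2} --2--> {q0, q1, q2, q3}  [seen]
Reachable DFA states: {q0}, {q1}, {q2, q3}, ∅, {q0, q2}, {q1, q2, q3}, {q0, q1, q2, q3}, {q1, q2}, {q0, q1, q2}.

9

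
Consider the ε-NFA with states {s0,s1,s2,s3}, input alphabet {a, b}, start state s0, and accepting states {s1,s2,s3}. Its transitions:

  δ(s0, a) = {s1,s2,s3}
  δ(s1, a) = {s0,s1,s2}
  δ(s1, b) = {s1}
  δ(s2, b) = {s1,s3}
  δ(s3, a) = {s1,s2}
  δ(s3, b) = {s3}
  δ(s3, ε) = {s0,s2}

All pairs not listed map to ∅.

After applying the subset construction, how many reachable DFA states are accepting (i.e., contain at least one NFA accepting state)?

Start state of the DFA: {s0} (ε-closure of the NFA start).
{s0} --a--> {s0,s1,s2,s3}  [new]
{s0} --b--> ∅  [new]
{s0,s1,s2,s3} --a--> {s0,s1,s2,s3}  [seen]
{s0,s1,s2,s3} --b--> {s0,s1,s2,s3}  [seen]
∅ --a--> ∅  [seen]
∅ --b--> ∅  [seen]
Reachable DFA states: {s0}, {s0,s1,s2,s3}, ∅.
Accepting DFA states (contain an NFA accepting state): {s0,s1,s2,s3}.

1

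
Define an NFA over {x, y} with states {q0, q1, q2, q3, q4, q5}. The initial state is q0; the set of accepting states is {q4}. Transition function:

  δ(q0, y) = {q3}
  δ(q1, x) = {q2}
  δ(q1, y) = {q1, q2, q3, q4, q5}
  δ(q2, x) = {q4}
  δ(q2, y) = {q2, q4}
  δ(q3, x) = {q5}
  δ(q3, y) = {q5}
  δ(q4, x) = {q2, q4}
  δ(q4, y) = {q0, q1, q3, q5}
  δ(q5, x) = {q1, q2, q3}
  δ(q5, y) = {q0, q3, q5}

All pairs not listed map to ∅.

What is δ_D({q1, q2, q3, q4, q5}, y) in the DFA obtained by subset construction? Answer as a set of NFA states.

δ(q1,y) = {q1, q2, q3, q4, q5}; δ(q2,y) = {q2, q4}; δ(q3,y) = {q5}; δ(q4,y) = {q0, q1, q3, q5}; δ(q5,y) = {q0, q3, q5}.
Union: {q0, q1, q2, q3, q4, q5}.

{q0, q1, q2, q3, q4, q5}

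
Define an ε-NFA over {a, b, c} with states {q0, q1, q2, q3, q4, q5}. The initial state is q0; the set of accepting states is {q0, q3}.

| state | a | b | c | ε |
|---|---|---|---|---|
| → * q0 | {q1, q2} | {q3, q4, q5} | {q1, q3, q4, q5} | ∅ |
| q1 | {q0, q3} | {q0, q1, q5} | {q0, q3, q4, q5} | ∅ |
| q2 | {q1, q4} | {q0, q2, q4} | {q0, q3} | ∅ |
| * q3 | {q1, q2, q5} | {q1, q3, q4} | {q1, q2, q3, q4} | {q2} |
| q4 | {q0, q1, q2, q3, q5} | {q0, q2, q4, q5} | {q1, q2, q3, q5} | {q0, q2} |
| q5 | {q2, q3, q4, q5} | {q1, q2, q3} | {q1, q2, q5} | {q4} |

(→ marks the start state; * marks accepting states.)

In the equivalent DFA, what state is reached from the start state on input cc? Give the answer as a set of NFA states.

{q0, q1, q2, q3, q4, q5}

Start: {q0}.
δ(q0,c) = {q1, q3, q4, q5}.
Union: {q1, q3, q4, q5}.
ε-closure gives {q0, q1, q2, q3, q4, q5}.
After c: {q0, q1, q2, q3, q4, q5}.
δ(q0,c) = {q1, q3, q4, q5}; δ(q1,c) = {q0, q3, q4, q5}; δ(q2,c) = {q0, q3}; δ(q3,c) = {q1, q2, q3, q4}; δ(q4,c) = {q1, q2, q3, q5}; δ(q5,c) = {q1, q2, q5}.
Union: {q0, q1, q2, q3, q4, q5}.
After c: {q0, q1, q2, q3, q4, q5}.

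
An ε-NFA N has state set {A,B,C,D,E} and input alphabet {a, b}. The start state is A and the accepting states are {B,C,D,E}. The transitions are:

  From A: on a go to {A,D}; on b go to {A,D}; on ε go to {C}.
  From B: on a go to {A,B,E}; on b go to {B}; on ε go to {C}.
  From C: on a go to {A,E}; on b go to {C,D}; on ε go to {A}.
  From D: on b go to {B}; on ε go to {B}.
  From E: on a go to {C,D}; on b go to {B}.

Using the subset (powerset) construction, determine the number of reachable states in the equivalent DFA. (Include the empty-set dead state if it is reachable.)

3

Start state of the DFA: {A,C} (ε-closure of the NFA start).
{A,C} --a--> {A,B,C,D,E}  [new]
{A,C} --b--> {A,B,C,D}  [new]
{A,B,C,D,E} --a--> {A,B,C,D,E}  [seen]
{A,B,C,D,E} --b--> {A,B,C,D}  [seen]
{A,B,C,D} --a--> {A,B,C,D,E}  [seen]
{A,B,C,D} --b--> {A,B,C,D}  [seen]
Reachable DFA states: {A,C}, {A,B,C,D,E}, {A,B,C,D}.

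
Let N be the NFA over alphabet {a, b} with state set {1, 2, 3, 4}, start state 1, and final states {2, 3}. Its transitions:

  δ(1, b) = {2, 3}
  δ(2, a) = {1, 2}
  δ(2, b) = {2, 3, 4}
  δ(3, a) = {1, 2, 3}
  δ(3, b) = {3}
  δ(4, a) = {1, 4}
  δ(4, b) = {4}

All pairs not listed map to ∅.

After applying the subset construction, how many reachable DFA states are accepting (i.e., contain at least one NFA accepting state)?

Start state of the DFA: {1}.
{1} --a--> ∅  [new]
{1} --b--> {2, 3}  [new]
∅ --a--> ∅  [seen]
∅ --b--> ∅  [seen]
{2, 3} --a--> {1, 2, 3}  [new]
{2, 3} --b--> {2, 3, 4}  [new]
{1, 2, 3} --a--> {1, 2, 3}  [seen]
{1, 2, 3} --b--> {2, 3, 4}  [seen]
{2, 3, 4} --a--> {1, 2, 3, 4}  [new]
{2, 3, 4} --b--> {2, 3, 4}  [seen]
{1, 2, 3, 4} --a--> {1, 2, 3, 4}  [seen]
{1, 2, 3, 4} --b--> {2, 3, 4}  [seen]
Reachable DFA states: {1}, ∅, {2, 3}, {1, 2, 3}, {2, 3, 4}, {1, 2, 3, 4}.
Accepting DFA states (contain an NFA accepting state): {2, 3}, {1, 2, 3}, {2, 3, 4}, {1, 2, 3, 4}.

4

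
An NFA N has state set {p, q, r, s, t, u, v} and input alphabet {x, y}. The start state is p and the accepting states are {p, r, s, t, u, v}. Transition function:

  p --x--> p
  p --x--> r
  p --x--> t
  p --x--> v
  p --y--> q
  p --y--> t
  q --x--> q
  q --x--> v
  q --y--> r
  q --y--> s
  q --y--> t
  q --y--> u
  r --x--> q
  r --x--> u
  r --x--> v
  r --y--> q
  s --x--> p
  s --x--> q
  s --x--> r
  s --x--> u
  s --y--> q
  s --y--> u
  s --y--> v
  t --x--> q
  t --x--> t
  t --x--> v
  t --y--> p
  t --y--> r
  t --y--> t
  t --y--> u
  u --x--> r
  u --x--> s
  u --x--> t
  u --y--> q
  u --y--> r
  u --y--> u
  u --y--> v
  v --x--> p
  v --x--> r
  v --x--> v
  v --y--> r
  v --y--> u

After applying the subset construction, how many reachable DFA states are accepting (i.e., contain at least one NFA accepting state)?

10

Start state of the DFA: {p}.
{p} --x--> {p, r, t, v}  [new]
{p} --y--> {q, t}  [new]
{p, r, t, v} --x--> {p, q, r, t, u, v}  [new]
{p, r, t, v} --y--> {p, q, r, t, u}  [new]
{q, t} --x--> {q, t, v}  [new]
{q, t} --y--> {p, r, s, t, u}  [new]
{p, q, r, t, u, v} --x--> {p, q, r, s, t, u, v}  [new]
{p, q, r, t, u, v} --y--> {p, q, r, s, t, u, v}  [seen]
{p, q, r, t, u} --x--> {p, q, r, s, t, u, v}  [seen]
{p, q, r, t, u} --y--> {p, q, r, s, t, u, v}  [seen]
{q, t, v} --x--> {p, q, r, t, v}  [new]
{q, t, v} --y--> {p, r, s, t, u}  [seen]
{p, r, s, t, u} --x--> {p, q, r, s, t, u, v}  [seen]
{p, r, s, t, u} --y--> {p, q, r, t, u, v}  [seen]
{p, q, r, s, t, u, v} --x--> {p, q, r, s, t, u, v}  [seen]
{p, q, r, s, t, u, v} --y--> {p, q, r, s, t, u, v}  [seen]
{p, q, r, t, v} --x--> {p, q, r, t, u, v}  [seen]
{p, q, r, t, v} --y--> {p, q, r, s, t, u}  [new]
{p, q, r, s, t, u} --x--> {p, q, r, s, t, u, v}  [seen]
{p, q, r, s, t, u} --y--> {p, q, r, s, t, u, v}  [seen]
Reachable DFA states: {p}, {p, r, t, v}, {q, t}, {p, q, r, t, u, v}, {p, q, r, t, u}, {q, t, v}, {p, r, s, t, u}, {p, q, r, s, t, u, v}, {p, q, r, t, v}, {p, q, r, s, t, u}.
Accepting DFA states (contain an NFA accepting state): {p}, {p, r, t, v}, {q, t}, {p, q, r, t, u, v}, {p, q, r, t, u}, {q, t, v}, {p, r, s, t, u}, {p, q, r, s, t, u, v}, {p, q, r, t, v}, {p, q, r, s, t, u}.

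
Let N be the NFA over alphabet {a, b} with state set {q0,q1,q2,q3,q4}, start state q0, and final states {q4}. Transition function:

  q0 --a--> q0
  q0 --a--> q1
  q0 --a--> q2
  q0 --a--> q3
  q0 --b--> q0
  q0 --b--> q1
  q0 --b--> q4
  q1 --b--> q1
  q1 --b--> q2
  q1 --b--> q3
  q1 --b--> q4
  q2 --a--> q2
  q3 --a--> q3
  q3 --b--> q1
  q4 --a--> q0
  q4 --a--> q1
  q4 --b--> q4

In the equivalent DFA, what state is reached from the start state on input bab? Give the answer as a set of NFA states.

Start: {q0}.
δ(q0,b) = {q0,q1,q4}.
Union: {q0,q1,q4}.
After b: {q0,q1,q4}.
δ(q0,a) = {q0,q1,q2,q3}; δ(q1,a) = ∅; δ(q4,a) = {q0,q1}.
Union: {q0,q1,q2,q3}.
After a: {q0,q1,q2,q3}.
δ(q0,b) = {q0,q1,q4}; δ(q1,b) = {q1,q2,q3,q4}; δ(q2,b) = ∅; δ(q3,b) = {q1}.
Union: {q0,q1,q2,q3,q4}.
After b: {q0,q1,q2,q3,q4}.

{q0,q1,q2,q3,q4}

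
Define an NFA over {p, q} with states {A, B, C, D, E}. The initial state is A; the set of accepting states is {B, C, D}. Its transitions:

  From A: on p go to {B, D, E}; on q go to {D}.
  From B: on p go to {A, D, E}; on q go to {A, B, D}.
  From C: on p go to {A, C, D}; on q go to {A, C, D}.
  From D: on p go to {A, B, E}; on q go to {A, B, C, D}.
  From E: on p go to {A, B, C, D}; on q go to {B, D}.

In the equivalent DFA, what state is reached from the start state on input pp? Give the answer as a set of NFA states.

Start: {A}.
δ(A,p) = {B, D, E}.
Union: {B, D, E}.
After p: {B, D, E}.
δ(B,p) = {A, D, E}; δ(D,p) = {A, B, E}; δ(E,p) = {A, B, C, D}.
Union: {A, B, C, D, E}.
After p: {A, B, C, D, E}.

{A, B, C, D, E}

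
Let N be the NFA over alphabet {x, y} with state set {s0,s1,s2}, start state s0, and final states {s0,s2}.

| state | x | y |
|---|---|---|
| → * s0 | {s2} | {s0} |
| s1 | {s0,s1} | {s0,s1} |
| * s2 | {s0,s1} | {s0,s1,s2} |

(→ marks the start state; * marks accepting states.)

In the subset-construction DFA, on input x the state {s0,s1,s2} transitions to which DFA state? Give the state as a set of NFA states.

δ(s0,x) = {s2}; δ(s1,x) = {s0,s1}; δ(s2,x) = {s0,s1}.
Union: {s0,s1,s2}.

{s0,s1,s2}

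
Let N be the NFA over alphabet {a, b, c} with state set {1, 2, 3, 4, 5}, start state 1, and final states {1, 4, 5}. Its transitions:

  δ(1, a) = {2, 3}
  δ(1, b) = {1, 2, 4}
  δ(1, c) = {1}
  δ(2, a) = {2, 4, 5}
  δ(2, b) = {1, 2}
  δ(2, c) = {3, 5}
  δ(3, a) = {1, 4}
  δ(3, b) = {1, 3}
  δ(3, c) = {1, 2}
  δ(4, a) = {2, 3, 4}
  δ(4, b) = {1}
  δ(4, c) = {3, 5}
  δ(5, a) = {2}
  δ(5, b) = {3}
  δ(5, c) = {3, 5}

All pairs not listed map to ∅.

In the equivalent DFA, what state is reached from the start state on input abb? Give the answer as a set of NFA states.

{1, 2, 3, 4}

Start: {1}.
δ(1,a) = {2, 3}.
Union: {2, 3}.
After a: {2, 3}.
δ(2,b) = {1, 2}; δ(3,b) = {1, 3}.
Union: {1, 2, 3}.
After b: {1, 2, 3}.
δ(1,b) = {1, 2, 4}; δ(2,b) = {1, 2}; δ(3,b) = {1, 3}.
Union: {1, 2, 3, 4}.
After b: {1, 2, 3, 4}.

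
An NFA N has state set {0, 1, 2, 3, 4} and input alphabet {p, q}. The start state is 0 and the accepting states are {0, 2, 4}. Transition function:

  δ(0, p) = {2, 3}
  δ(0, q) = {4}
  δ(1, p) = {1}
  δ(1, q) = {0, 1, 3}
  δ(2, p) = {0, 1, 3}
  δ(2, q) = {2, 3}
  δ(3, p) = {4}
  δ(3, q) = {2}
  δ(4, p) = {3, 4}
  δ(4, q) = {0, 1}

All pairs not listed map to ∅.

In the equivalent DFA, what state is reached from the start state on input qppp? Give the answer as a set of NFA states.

Start: {0}.
δ(0,q) = {4}.
Union: {4}.
After q: {4}.
δ(4,p) = {3, 4}.
Union: {3, 4}.
After p: {3, 4}.
δ(3,p) = {4}; δ(4,p) = {3, 4}.
Union: {3, 4}.
After p: {3, 4}.
δ(3,p) = {4}; δ(4,p) = {3, 4}.
Union: {3, 4}.
After p: {3, 4}.

{3, 4}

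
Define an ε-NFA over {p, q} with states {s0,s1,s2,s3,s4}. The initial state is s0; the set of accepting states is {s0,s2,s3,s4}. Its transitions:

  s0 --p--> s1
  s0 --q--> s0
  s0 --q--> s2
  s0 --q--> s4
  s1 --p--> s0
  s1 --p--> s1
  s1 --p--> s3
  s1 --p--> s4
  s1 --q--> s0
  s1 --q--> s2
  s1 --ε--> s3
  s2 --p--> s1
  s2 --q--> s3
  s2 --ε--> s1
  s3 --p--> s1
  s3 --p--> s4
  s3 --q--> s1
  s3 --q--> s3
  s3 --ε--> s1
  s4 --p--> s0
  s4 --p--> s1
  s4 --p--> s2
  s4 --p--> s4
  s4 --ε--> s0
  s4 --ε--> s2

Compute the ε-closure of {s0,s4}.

{s0,s1,s2,s3,s4}

Begin with {s0,s4}.
s4 →ε {s0,s2}; add s2.
s2 →ε {s1}; add s1.
s1 →ε {s3}; add s3.
ε-closure = {s0,s1,s2,s3,s4}.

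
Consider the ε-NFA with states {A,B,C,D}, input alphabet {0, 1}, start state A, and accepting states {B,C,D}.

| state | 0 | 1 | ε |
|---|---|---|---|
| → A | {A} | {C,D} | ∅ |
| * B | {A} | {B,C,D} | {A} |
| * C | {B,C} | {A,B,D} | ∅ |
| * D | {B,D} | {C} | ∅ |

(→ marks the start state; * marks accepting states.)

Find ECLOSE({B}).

{A,B}

Begin with {B}.
B →ε {A}; add A.
ε-closure = {A,B}.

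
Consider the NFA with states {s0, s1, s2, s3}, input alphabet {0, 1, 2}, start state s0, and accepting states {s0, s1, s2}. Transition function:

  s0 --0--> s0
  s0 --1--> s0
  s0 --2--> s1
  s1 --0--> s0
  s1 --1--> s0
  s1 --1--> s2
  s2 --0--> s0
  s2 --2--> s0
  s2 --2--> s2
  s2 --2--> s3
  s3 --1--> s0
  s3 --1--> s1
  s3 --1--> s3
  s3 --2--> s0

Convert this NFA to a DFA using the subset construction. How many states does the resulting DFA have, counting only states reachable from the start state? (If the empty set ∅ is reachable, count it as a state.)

5

Start state of the DFA: {s0}.
{s0} --0--> {s0}  [seen]
{s0} --1--> {s0}  [seen]
{s0} --2--> {s1}  [new]
{s1} --0--> {s0}  [seen]
{s1} --1--> {s0, s2}  [new]
{s1} --2--> ∅  [new]
{s0, s2} --0--> {s0}  [seen]
{s0, s2} --1--> {s0}  [seen]
{s0, s2} --2--> {s0, s1, s2, s3}  [new]
∅ --0--> ∅  [seen]
∅ --1--> ∅  [seen]
∅ --2--> ∅  [seen]
{s0, s1, s2, s3} --0--> {s0}  [seen]
{s0, s1, s2, s3} --1--> {s0, s1, s2, s3}  [seen]
{s0, s1, s2, s3} --2--> {s0, s1, s2, s3}  [seen]
Reachable DFA states: {s0}, {s1}, {s0, s2}, ∅, {s0, s1, s2, s3}.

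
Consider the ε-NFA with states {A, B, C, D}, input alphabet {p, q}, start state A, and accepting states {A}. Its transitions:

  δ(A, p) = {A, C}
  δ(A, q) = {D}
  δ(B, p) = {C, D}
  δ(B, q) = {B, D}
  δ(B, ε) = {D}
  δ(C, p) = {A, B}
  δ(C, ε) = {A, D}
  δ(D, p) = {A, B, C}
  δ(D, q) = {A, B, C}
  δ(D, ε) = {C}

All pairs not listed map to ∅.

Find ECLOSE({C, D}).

Begin with {C, D}.
C →ε {A, D}; add A.
ε-closure = {A, C, D}.

{A, C, D}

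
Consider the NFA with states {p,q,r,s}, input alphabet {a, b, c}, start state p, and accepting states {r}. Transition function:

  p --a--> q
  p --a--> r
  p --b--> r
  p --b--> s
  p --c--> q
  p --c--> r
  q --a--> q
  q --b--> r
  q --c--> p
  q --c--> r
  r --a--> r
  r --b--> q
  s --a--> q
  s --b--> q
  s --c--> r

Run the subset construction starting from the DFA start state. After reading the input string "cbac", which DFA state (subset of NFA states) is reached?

{p,r}

Start: {p}.
δ(p,c) = {q,r}.
Union: {q,r}.
After c: {q,r}.
δ(q,b) = {r}; δ(r,b) = {q}.
Union: {q,r}.
After b: {q,r}.
δ(q,a) = {q}; δ(r,a) = {r}.
Union: {q,r}.
After a: {q,r}.
δ(q,c) = {p,r}; δ(r,c) = ∅.
Union: {p,r}.
After c: {p,r}.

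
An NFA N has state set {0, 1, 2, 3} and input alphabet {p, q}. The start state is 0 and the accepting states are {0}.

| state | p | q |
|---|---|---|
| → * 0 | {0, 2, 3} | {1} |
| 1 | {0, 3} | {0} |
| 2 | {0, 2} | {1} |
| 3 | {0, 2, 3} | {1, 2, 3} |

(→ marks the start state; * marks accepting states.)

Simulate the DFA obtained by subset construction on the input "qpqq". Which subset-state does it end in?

Start: {0}.
δ(0,q) = {1}.
Union: {1}.
After q: {1}.
δ(1,p) = {0, 3}.
Union: {0, 3}.
After p: {0, 3}.
δ(0,q) = {1}; δ(3,q) = {1, 2, 3}.
Union: {1, 2, 3}.
After q: {1, 2, 3}.
δ(1,q) = {0}; δ(2,q) = {1}; δ(3,q) = {1, 2, 3}.
Union: {0, 1, 2, 3}.
After q: {0, 1, 2, 3}.

{0, 1, 2, 3}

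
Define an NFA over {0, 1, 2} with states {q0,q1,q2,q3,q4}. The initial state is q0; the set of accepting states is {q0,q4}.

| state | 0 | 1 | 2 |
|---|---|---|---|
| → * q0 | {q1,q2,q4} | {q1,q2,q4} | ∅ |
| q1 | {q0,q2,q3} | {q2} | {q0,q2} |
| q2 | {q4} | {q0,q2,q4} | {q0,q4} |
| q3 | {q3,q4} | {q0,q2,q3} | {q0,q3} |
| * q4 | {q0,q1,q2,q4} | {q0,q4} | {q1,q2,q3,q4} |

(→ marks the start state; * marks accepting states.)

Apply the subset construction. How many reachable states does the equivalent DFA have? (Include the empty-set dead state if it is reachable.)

Start state of the DFA: {q0}.
{q0} --0--> {q1,q2,q4}  [new]
{q0} --1--> {q1,q2,q4}  [seen]
{q0} --2--> ∅  [new]
{q1,q2,q4} --0--> {q0,q1,q2,q3,q4}  [new]
{q1,q2,q4} --1--> {q0,q2,q4}  [new]
{q1,q2,q4} --2--> {q0,q1,q2,q3,q4}  [seen]
∅ --0--> ∅  [seen]
∅ --1--> ∅  [seen]
∅ --2--> ∅  [seen]
{q0,q1,q2,q3,q4} --0--> {q0,q1,q2,q3,q4}  [seen]
{q0,q1,q2,q3,q4} --1--> {q0,q1,q2,q3,q4}  [seen]
{q0,q1,q2,q3,q4} --2--> {q0,q1,q2,q3,q4}  [seen]
{q0,q2,q4} --0--> {q0,q1,q2,q4}  [new]
{q0,q2,q4} --1--> {q0,q1,q2,q4}  [seen]
{q0,q2,q4} --2--> {q0,q1,q2,q3,q4}  [seen]
{q0,q1,q2,q4} --0--> {q0,q1,q2,q3,q4}  [seen]
{q0,q1,q2,q4} --1--> {q0,q1,q2,q4}  [seen]
{q0,q1,q2,q4} --2--> {q0,q1,q2,q3,q4}  [seen]
Reachable DFA states: {q0}, {q1,q2,q4}, ∅, {q0,q1,q2,q3,q4}, {q0,q2,q4}, {q0,q1,q2,q4}.

6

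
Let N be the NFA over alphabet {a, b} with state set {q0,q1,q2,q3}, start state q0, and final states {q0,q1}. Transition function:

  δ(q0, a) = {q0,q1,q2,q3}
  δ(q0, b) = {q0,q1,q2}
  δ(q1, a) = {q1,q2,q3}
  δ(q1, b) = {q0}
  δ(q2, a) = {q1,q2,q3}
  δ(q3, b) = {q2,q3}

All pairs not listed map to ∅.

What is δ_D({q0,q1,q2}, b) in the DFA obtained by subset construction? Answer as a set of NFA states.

δ(q0,b) = {q0,q1,q2}; δ(q1,b) = {q0}; δ(q2,b) = ∅.
Union: {q0,q1,q2}.

{q0,q1,q2}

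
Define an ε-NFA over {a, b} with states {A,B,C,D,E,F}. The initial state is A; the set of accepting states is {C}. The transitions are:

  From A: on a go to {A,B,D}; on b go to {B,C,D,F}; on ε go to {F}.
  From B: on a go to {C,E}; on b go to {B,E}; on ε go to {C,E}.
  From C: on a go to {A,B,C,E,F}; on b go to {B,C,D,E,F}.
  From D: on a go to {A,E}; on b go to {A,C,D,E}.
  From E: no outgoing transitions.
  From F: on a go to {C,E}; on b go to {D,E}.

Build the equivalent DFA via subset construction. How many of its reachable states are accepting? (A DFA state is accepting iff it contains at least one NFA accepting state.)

Start state of the DFA: {A,F} (ε-closure of the NFA start).
{A,F} --a--> {A,B,C,D,E,F}  [new]
{A,F} --b--> {B,C,D,E,F}  [new]
{A,B,C,D,E,F} --a--> {A,B,C,D,E,F}  [seen]
{A,B,C,D,E,F} --b--> {A,B,C,D,E,F}  [seen]
{B,C,D,E,F} --a--> {A,B,C,E,F}  [new]
{B,C,D,E,F} --b--> {A,B,C,D,E,F}  [seen]
{A,B,C,E,F} --a--> {A,B,C,D,E,F}  [seen]
{A,B,C,E,F} --b--> {B,C,D,E,F}  [seen]
Reachable DFA states: {A,F}, {A,B,C,D,E,F}, {B,C,D,E,F}, {A,B,C,E,F}.
Accepting DFA states (contain an NFA accepting state): {A,B,C,D,E,F}, {B,C,D,E,F}, {A,B,C,E,F}.

3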